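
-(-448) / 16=28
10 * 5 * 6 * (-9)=-2700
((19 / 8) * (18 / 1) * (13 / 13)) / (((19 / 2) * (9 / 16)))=8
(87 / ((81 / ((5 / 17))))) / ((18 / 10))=725 / 4131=0.18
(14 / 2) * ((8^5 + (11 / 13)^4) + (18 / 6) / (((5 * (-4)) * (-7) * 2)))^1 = 229379.66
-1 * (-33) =33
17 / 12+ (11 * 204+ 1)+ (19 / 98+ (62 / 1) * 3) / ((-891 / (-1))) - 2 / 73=28640595923 / 12748428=2246.60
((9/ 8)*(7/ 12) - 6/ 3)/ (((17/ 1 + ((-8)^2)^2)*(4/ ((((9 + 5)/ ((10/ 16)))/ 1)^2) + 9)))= -4214/ 116188137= -0.00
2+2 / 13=28 / 13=2.15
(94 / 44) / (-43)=-0.05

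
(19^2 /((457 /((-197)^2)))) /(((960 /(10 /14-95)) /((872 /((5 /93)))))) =-1562218533843 /31990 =-48834589.99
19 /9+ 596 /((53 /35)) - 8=184931 /477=387.70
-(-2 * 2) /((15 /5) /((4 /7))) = 16 /21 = 0.76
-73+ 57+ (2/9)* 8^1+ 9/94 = -11951/846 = -14.13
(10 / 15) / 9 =2 / 27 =0.07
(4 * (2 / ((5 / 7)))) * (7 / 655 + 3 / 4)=27902 / 3275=8.52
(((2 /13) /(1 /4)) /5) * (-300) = -480 /13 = -36.92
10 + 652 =662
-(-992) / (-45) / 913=-992 / 41085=-0.02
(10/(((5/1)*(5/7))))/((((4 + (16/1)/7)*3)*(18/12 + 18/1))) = 49/6435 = 0.01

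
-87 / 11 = -7.91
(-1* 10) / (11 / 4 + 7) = -40 / 39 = -1.03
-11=-11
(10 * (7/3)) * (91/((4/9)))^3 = 6409121355/32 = 200285042.34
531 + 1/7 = 3718/7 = 531.14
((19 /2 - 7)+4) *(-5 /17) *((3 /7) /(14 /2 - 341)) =195 /79492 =0.00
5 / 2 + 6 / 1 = 17 / 2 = 8.50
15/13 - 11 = -128/13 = -9.85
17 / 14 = 1.21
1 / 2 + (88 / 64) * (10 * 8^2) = 880.50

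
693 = 693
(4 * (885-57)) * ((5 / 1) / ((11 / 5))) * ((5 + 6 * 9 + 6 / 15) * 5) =2235600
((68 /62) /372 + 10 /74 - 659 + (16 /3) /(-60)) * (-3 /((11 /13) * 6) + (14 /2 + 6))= -191894269931 /23467620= -8176.98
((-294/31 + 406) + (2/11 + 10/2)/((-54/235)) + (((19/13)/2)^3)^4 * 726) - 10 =55763310143212868590991/146435733997351299072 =380.80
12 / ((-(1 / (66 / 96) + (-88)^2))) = -11 / 7100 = -0.00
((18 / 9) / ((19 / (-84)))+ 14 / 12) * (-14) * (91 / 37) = 557375 / 2109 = 264.28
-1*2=-2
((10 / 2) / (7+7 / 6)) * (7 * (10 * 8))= 2400 / 7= 342.86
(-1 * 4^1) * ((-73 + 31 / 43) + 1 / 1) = 12260 / 43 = 285.12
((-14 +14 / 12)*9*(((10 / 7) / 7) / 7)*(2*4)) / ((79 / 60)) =-79200 / 3871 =-20.46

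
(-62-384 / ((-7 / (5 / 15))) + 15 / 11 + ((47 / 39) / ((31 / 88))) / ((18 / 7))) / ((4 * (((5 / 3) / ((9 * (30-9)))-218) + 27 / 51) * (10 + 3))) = 1752782739 / 483187814824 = 0.00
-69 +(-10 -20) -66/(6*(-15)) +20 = -1174/15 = -78.27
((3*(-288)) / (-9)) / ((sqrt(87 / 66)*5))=96*sqrt(638) / 145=16.72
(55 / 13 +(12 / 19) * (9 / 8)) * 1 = 2441 / 494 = 4.94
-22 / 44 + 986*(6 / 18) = 328.17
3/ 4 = 0.75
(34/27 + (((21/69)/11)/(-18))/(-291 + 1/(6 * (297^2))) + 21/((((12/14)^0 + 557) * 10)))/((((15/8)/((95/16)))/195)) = 18499089371983259/23719220705304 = 779.92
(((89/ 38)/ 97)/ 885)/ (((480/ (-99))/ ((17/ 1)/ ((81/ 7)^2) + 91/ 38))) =-123100439/ 8675229237120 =-0.00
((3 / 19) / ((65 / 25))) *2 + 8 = 2006 / 247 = 8.12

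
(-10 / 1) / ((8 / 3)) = -15 / 4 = -3.75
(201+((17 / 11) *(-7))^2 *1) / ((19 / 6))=230892 / 2299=100.43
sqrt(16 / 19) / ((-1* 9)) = -4* sqrt(19) / 171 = -0.10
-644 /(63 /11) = -1012 /9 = -112.44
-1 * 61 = -61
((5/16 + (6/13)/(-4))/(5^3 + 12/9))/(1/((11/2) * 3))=4059/157664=0.03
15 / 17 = 0.88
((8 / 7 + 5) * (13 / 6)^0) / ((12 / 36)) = 129 / 7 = 18.43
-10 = -10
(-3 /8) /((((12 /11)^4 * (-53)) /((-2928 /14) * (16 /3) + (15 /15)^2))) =-114214441 /20514816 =-5.57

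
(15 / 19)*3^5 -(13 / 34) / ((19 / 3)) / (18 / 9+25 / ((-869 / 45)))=75935199 / 395998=191.76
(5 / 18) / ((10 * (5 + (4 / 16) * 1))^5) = 16 / 22973068125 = 0.00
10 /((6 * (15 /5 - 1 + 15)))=5 /51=0.10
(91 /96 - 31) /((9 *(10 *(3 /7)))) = -4039 /5184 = -0.78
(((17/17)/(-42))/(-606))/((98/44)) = 11/623574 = 0.00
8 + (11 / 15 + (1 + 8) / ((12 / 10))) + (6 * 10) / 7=5209 / 210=24.80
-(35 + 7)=-42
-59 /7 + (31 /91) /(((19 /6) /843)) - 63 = 19.26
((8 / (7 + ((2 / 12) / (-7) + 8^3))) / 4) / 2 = 42 / 21797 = 0.00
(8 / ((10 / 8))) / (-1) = -32 / 5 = -6.40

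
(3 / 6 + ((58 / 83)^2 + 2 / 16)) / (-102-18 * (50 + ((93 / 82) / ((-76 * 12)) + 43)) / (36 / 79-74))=-0.01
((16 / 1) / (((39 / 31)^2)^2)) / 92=3694084 / 53209143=0.07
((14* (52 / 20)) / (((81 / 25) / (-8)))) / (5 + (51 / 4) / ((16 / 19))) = -465920 / 104409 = -4.46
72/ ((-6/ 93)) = -1116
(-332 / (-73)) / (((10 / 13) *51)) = 2158 / 18615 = 0.12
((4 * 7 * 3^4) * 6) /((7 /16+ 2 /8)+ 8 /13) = 2830464 /271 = 10444.52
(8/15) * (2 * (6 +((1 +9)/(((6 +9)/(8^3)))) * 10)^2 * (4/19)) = 2625536.10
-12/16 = -3/4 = -0.75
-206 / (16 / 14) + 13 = -669 / 4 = -167.25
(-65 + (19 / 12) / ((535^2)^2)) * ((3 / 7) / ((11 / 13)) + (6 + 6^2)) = -905406808920023 / 327699002500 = -2762.92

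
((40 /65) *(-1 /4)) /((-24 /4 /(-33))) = -11 /13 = -0.85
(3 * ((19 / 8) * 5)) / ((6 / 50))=2375 / 8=296.88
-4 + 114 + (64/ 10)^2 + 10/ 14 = 26543/ 175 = 151.67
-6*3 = -18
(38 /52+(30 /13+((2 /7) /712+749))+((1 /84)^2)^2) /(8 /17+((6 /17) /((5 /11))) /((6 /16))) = 3682219833973865 /12442402732032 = 295.94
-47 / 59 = -0.80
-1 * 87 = -87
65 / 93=0.70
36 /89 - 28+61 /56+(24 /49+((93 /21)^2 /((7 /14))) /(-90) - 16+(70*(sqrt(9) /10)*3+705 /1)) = 162725849 /224280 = 725.55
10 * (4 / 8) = 5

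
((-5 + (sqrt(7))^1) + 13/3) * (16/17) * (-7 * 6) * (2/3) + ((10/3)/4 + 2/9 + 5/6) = 2977/153 - 448 * sqrt(7)/17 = -50.27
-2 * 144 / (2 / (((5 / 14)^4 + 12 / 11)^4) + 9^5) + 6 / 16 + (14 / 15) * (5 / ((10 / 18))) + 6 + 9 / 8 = 15.90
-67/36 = -1.86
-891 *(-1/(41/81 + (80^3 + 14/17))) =1226907/705025831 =0.00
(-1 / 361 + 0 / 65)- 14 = -5055 / 361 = -14.00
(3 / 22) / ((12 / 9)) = 9 / 88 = 0.10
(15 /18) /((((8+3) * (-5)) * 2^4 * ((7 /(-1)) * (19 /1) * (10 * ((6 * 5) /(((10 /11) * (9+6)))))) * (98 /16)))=1 /18925368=0.00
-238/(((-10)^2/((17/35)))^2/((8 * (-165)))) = 162129/21875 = 7.41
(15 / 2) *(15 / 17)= 225 / 34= 6.62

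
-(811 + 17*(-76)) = 481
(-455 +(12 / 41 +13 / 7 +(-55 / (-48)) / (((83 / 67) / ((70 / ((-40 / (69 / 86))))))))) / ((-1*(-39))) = -19847938057 / 1704440192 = -11.64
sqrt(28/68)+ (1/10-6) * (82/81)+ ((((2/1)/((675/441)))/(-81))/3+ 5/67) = -7208726/1221075+ sqrt(119)/17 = -5.26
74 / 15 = 4.93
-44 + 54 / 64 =-1381 / 32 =-43.16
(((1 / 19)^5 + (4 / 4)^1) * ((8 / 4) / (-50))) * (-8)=792352 / 2476099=0.32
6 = 6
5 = 5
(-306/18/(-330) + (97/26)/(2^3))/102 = 17773/3500640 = 0.01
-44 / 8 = -5.50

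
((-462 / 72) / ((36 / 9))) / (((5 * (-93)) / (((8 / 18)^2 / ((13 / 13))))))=0.00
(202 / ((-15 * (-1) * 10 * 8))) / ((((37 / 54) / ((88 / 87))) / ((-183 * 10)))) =-2439756 / 5365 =-454.75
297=297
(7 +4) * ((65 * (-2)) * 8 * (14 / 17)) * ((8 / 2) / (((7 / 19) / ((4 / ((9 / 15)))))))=-34777600 / 51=-681913.73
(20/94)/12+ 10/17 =2905/4794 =0.61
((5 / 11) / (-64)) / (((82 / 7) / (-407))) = 1295 / 5248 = 0.25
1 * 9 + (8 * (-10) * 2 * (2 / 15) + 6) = -19 / 3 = -6.33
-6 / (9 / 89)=-178 / 3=-59.33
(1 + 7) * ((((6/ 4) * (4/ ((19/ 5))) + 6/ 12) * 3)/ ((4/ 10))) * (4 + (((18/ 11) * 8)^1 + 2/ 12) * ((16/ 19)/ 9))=23361880/ 35739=653.68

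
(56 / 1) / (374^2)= 14 / 34969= 0.00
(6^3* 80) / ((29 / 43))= 743040 / 29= 25622.07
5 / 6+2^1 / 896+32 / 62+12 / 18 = 28031 / 13888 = 2.02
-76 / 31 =-2.45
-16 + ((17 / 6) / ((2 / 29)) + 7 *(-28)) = -2051 / 12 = -170.92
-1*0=0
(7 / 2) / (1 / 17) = 119 / 2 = 59.50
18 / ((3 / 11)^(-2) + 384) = 162 / 3577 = 0.05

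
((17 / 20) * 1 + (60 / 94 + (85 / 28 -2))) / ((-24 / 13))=-2249 / 1645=-1.37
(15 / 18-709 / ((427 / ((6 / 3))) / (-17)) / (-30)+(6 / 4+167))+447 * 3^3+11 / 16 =418020669 / 34160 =12237.14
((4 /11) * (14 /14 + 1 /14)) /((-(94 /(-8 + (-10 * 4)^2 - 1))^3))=-60409021065 /31977484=-1889.11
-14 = -14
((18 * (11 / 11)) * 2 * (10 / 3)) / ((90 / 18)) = 24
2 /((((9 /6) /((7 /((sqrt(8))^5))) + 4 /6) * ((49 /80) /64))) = -15360 /165839 + 4423680 * sqrt(2) /1160873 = 5.30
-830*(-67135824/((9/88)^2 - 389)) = -86303370295296/602467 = -143249954.43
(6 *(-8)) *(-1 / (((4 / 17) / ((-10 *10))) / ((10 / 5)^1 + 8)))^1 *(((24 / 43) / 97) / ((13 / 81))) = -396576000 / 54223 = -7313.80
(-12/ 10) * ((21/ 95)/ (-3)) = 42/ 475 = 0.09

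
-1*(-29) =29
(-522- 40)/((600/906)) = -42431/50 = -848.62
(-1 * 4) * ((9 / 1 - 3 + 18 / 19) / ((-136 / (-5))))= -330 / 323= -1.02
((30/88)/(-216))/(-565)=0.00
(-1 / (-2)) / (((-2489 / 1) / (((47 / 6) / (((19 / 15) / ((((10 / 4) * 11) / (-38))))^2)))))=-10663125 / 20759614016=-0.00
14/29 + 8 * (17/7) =4042/203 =19.91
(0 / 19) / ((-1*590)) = 0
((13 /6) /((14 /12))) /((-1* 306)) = -13 /2142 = -0.01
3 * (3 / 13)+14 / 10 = 136 / 65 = 2.09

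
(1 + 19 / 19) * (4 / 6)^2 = 8 / 9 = 0.89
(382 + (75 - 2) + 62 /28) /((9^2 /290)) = 928145 /567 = 1636.94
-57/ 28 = -2.04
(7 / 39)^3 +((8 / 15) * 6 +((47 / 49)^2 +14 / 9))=4045844144 / 712124595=5.68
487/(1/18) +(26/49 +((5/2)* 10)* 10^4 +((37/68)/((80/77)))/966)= 258766.53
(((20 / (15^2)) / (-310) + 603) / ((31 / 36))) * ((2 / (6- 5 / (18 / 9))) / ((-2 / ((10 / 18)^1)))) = -33647384 / 302715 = -111.15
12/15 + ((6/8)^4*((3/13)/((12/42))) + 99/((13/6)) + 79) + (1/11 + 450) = 210803059/366080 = 575.84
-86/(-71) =1.21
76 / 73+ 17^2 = 21173 / 73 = 290.04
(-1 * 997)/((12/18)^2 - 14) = 8973/122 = 73.55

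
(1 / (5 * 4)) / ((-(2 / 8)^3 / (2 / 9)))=-32 / 45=-0.71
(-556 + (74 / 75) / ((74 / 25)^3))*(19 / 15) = -173533517 / 246420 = -704.22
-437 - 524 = -961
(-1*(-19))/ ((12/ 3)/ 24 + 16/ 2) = 2.33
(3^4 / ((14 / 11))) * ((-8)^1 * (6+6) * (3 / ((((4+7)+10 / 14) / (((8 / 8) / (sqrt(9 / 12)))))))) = -42768 * sqrt(3) / 41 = -1806.74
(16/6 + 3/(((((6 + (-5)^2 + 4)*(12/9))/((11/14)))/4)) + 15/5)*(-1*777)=-319199/70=-4559.99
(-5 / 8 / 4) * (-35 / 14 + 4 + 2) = -35 / 64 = -0.55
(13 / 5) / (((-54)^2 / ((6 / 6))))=13 / 14580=0.00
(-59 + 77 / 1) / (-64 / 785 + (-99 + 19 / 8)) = -37680 / 202439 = -0.19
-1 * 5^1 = -5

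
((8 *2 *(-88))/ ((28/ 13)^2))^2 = 221176384/ 2401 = 92118.44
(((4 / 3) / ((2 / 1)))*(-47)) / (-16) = 47 / 24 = 1.96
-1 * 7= -7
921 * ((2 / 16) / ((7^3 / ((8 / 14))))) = 921 / 4802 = 0.19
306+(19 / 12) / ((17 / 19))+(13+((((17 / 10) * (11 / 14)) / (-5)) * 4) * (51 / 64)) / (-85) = 51681283 / 168000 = 307.63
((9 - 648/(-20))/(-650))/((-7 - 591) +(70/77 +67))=2277/18950750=0.00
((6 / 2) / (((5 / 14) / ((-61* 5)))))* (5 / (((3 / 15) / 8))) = -512400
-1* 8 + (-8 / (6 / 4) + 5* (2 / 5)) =-34 / 3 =-11.33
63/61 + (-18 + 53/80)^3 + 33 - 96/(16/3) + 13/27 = -4380710854141/843264000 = -5194.95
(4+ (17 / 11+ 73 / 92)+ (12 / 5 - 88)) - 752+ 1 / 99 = -3441379 / 4140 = -831.25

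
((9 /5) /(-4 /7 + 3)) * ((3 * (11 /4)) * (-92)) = -47817 /85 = -562.55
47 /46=1.02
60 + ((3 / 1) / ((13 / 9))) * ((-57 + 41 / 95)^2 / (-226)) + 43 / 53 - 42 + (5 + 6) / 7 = -44389942496 / 4918615975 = -9.02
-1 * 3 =-3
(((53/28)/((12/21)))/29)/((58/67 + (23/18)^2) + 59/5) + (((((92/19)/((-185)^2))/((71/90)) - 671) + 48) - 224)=-1407989769921058633/1662341614912060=-846.99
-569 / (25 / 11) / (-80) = 6259 / 2000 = 3.13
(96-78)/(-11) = -18/11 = -1.64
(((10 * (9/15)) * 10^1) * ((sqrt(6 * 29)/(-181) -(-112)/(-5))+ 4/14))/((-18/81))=270 * sqrt(174)/181+ 41796/7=5990.53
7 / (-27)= -7 / 27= -0.26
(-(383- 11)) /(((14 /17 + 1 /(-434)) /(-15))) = 41169240 /6059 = 6794.73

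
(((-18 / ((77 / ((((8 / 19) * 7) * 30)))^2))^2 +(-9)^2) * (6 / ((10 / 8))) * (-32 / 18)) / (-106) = 26229432547008 / 505627886665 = 51.87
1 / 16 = 0.06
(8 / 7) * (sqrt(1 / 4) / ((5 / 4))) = 16 / 35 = 0.46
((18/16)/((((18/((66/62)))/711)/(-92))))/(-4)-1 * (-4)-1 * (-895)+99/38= 1989.61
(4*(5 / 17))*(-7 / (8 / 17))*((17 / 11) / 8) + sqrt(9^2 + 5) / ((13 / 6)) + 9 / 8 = -397 / 176 + 6*sqrt(86) / 13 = 2.02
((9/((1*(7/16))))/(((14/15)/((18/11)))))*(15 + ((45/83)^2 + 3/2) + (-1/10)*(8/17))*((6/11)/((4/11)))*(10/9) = 63545416920/63123907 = 1006.68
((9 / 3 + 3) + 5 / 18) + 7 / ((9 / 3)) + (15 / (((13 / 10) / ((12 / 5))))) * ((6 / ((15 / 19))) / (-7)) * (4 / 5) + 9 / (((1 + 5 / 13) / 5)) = 69854 / 4095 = 17.06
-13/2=-6.50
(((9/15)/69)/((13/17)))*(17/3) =289/4485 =0.06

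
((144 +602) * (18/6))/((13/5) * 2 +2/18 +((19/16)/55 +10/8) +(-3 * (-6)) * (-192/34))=-60264864/2559893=-23.54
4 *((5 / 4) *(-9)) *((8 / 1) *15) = -5400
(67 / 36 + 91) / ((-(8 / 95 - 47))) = 317585 / 160452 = 1.98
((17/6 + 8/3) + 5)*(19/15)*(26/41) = 1729/205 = 8.43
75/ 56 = 1.34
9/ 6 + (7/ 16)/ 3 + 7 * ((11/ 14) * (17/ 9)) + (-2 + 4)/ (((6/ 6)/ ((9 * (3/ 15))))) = 11257/ 720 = 15.63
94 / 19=4.95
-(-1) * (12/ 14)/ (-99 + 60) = -2/ 91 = -0.02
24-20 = 4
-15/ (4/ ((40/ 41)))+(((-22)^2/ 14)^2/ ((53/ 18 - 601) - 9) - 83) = -1945578151/ 21952343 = -88.63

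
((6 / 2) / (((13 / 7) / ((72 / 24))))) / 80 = 63 / 1040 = 0.06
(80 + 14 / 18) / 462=727 / 4158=0.17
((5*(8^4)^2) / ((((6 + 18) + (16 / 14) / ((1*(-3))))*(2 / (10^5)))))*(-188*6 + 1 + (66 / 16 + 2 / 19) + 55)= -111683862528000000 / 589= -189616065412563.67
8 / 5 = 1.60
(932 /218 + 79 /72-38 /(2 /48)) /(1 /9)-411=-7473605 /872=-8570.65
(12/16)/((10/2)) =3/20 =0.15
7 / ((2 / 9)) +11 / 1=85 / 2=42.50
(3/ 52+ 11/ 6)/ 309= 295/ 48204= 0.01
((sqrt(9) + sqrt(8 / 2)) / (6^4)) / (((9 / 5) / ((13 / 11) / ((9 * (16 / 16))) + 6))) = 15175 / 1154736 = 0.01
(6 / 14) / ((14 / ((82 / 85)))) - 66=-274767 / 4165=-65.97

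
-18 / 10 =-1.80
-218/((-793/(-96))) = -20928/793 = -26.39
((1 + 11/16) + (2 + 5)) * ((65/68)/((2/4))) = 9035/544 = 16.61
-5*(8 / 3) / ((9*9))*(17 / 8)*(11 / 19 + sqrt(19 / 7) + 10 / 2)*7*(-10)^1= 850*sqrt(133) / 243 + 630700 / 4617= 176.94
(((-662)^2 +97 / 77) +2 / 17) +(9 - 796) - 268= 572282204 / 1309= 437190.38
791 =791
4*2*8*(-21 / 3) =-448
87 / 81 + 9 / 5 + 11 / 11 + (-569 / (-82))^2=47224387 / 907740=52.02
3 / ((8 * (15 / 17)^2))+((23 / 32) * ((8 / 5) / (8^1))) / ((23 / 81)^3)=8583139 / 1269600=6.76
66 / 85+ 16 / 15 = 94 / 51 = 1.84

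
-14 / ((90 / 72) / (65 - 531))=26096 / 5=5219.20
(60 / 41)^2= 3600 / 1681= 2.14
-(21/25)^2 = -441/625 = -0.71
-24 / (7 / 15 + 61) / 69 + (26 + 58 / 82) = 11607825 / 434723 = 26.70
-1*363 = -363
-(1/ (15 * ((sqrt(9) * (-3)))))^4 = -1/ 332150625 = -0.00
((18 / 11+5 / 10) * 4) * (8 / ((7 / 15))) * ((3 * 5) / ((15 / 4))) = 45120 / 77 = 585.97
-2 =-2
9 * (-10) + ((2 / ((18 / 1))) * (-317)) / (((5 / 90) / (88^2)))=-4909786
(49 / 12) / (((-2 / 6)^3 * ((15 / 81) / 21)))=-250047 / 20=-12502.35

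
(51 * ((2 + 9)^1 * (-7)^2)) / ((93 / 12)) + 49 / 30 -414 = 2915179 / 930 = 3134.60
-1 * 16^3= -4096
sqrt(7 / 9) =sqrt(7) / 3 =0.88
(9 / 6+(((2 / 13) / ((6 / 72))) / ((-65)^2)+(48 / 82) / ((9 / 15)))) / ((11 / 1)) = 11151743 / 49542350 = 0.23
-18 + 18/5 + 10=-22/5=-4.40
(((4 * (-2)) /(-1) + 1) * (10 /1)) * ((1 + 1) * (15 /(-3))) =-900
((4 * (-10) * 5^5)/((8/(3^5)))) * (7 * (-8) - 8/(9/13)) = 256500000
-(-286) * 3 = 858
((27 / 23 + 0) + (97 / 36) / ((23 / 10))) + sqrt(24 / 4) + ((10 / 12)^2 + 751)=sqrt(6) + 208115 / 276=756.49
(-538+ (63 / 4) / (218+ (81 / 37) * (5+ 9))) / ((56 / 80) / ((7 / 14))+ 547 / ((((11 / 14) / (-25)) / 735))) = 217756759 / 5178339033280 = 0.00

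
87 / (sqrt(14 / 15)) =87*sqrt(210) / 14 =90.05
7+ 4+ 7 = 18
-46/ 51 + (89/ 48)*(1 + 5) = 10.22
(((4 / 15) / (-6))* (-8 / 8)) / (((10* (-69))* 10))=-1 / 155250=-0.00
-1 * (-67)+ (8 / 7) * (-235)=-1411 / 7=-201.57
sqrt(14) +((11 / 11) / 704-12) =-8447 / 704 +sqrt(14) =-8.26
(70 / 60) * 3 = 7 / 2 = 3.50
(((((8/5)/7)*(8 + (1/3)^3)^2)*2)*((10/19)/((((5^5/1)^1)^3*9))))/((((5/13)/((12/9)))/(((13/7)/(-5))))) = -20788352/285321807861328125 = -0.00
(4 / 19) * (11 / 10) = 0.23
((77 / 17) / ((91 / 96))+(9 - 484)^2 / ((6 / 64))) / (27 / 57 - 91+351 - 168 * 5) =-4152.83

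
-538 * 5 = -2690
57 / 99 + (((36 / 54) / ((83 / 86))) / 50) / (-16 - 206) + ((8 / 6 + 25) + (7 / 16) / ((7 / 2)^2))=5734388281 / 212820300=26.94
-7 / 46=-0.15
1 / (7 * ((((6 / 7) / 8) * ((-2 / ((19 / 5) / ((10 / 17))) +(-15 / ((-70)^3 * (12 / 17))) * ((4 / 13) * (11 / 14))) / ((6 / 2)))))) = -16130878400 / 1248459599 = -12.92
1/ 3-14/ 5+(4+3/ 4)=137/ 60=2.28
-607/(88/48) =-331.09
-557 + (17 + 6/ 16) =-4317/ 8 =-539.62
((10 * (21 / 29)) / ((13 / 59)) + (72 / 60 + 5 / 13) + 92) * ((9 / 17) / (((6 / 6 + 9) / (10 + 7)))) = 2145213 / 18850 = 113.80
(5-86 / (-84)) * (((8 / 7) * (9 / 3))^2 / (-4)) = -17.70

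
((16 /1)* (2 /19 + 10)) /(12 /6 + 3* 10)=96 /19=5.05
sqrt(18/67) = 0.52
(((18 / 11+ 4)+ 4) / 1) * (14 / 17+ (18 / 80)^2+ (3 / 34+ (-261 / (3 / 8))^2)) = 4668018.00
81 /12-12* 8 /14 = -0.11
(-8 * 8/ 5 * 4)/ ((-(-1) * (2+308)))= -128/ 775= -0.17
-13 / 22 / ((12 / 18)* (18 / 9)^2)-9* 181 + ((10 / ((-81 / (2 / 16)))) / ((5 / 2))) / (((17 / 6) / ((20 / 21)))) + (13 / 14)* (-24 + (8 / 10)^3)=-350114957693 / 212058000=-1651.03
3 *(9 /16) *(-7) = -189 /16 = -11.81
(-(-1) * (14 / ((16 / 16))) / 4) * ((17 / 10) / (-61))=-119 / 1220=-0.10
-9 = -9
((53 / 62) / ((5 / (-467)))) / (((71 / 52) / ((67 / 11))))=-43116242 / 121055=-356.17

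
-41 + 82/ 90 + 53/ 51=-29873/ 765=-39.05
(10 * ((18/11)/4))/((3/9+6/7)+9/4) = 3780/3179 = 1.19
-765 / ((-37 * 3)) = 255 / 37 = 6.89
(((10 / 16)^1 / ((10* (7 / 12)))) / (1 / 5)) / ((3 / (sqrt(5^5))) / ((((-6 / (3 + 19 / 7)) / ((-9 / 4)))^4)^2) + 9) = -23737807549715 / 2403725731602288 + 9380669484375* sqrt(5) / 801241910534096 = 0.02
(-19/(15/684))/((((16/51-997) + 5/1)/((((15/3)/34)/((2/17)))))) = 55233/50576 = 1.09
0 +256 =256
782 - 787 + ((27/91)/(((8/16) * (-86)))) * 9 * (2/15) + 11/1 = 117228/19565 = 5.99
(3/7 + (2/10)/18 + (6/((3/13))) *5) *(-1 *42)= -82177/15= -5478.47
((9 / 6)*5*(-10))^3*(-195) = 82265625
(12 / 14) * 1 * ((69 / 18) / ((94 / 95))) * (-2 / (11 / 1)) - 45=-45.60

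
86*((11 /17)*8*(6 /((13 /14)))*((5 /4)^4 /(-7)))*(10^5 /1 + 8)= -22173648750 /221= -100333252.26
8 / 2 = 4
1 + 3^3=28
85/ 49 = 1.73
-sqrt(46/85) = -sqrt(3910)/85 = -0.74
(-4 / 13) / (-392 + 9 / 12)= 16 / 20345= 0.00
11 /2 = 5.50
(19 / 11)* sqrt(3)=19* sqrt(3) / 11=2.99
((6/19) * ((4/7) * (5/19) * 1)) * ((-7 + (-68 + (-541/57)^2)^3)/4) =3691179652720060/28889040732741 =127.77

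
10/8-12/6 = -3/4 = -0.75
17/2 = 8.50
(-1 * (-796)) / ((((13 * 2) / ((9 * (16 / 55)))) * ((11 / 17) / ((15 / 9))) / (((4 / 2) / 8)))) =81192 / 1573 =51.62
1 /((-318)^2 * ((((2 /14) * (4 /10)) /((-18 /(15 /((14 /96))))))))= -0.00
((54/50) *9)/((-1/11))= -2673/25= -106.92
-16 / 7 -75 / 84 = -89 / 28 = -3.18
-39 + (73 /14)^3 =282001 /2744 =102.77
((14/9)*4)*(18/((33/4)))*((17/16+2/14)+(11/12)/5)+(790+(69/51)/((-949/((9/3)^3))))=6459055411/7985835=808.81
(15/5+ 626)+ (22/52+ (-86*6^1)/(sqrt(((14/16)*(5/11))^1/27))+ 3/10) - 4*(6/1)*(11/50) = 202944/325 - 3096*sqrt(2310)/35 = -3627.02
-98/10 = -49/5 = -9.80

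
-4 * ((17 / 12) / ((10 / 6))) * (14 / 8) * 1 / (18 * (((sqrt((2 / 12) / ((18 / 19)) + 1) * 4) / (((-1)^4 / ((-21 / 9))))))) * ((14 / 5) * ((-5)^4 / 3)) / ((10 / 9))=1785 * sqrt(381) / 2032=17.15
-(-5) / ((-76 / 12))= -15 / 19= -0.79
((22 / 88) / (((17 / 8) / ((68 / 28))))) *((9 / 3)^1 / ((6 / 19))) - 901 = -6288 / 7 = -898.29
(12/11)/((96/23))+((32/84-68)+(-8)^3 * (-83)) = 78408131/1848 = 42428.64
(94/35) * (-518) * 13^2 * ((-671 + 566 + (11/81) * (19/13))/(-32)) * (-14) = 4365931661/405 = 10780078.18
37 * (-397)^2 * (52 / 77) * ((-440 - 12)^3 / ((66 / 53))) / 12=-185518518834834848 / 7623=-24336680943832.46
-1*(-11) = 11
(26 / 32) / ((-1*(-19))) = 13 / 304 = 0.04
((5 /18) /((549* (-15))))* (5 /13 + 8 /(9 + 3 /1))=-41 /1156194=-0.00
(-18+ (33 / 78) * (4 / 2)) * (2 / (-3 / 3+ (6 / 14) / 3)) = 1561 / 39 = 40.03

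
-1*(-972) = 972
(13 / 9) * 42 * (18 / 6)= 182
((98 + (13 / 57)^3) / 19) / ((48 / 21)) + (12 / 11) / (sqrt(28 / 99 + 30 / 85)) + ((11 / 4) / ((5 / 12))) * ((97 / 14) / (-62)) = 18 * sqrt(200090) / 5885 + 92804675777 / 61084059120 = 2.89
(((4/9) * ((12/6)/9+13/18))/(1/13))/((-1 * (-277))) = 442/22437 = 0.02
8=8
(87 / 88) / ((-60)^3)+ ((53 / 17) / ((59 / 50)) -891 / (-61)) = 6686524753693 / 387655488000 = 17.25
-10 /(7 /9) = -90 /7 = -12.86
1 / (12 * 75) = 0.00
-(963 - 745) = -218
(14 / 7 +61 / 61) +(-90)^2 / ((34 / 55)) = 222801 / 17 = 13105.94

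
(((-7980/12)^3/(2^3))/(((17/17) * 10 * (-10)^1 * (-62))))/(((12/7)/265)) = -21820708175/23808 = -916528.40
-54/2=-27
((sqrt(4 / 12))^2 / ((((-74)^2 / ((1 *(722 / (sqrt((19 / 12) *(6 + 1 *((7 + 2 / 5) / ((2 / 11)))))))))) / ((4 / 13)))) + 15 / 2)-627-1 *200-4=-1647 / 2 + 76 *sqrt(266190) / 24933597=-823.50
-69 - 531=-600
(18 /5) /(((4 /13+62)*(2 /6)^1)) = 13 /75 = 0.17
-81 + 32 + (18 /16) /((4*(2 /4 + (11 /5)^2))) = -69701 /1424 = -48.95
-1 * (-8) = 8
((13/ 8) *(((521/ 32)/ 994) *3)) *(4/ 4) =20319/ 254464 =0.08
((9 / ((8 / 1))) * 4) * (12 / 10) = 27 / 5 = 5.40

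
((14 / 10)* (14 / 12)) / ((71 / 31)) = 1519 / 2130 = 0.71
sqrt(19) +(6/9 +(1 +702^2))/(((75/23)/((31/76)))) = sqrt(19) +1054111321/17100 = 61648.30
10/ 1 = 10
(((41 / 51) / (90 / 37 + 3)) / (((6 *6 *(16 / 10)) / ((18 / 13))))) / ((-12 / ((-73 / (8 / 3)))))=553705 / 68230656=0.01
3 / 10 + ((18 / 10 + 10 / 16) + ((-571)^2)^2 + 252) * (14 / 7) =4252109357423 / 20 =212605467871.15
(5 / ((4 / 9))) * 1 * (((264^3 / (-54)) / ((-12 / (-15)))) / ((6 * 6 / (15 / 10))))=-199650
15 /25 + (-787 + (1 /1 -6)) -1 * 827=-8092 /5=-1618.40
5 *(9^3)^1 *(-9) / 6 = -10935 / 2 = -5467.50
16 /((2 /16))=128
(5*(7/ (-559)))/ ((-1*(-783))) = -35/ 437697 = -0.00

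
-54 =-54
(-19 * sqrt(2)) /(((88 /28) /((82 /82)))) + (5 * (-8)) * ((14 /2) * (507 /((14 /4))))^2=-41127840- 133 * sqrt(2) /22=-41127848.55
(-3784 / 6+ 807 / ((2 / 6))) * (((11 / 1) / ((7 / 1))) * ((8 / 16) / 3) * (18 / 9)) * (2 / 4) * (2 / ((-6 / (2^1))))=-59081 / 189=-312.60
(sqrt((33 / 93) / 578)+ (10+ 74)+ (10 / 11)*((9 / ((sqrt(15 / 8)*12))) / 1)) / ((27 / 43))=134.61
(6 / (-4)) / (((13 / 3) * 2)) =-9 / 52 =-0.17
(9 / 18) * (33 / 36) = 11 / 24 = 0.46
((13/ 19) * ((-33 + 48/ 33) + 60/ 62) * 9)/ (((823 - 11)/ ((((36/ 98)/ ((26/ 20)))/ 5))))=-844587/ 64446613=-0.01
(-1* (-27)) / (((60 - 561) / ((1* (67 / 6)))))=-201 / 334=-0.60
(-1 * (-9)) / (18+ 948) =3 / 322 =0.01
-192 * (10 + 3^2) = -3648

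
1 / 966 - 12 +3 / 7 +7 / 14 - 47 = -28048 / 483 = -58.07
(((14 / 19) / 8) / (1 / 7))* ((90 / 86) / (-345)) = -147 / 75164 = -0.00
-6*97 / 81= -194 / 27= -7.19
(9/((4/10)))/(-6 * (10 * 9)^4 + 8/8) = -45/787319998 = -0.00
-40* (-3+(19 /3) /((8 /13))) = -875 /3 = -291.67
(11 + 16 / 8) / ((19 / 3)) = 39 / 19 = 2.05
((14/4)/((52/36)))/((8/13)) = 63/16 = 3.94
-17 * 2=-34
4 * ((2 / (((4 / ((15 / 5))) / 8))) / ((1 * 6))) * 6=48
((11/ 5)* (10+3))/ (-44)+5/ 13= -69/ 260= -0.27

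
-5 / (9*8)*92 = -115 / 18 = -6.39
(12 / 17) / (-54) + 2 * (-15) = -4592 / 153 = -30.01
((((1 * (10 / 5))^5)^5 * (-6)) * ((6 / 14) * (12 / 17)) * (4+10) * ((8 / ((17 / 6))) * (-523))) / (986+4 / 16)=485193865494528 / 380035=1276708370.27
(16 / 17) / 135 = 16 / 2295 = 0.01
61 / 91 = 0.67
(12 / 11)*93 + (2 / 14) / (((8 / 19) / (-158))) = 14737 / 308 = 47.85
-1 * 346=-346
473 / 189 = 2.50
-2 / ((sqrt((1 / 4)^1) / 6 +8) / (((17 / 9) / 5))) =-136 / 1455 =-0.09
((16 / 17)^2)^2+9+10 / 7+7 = 10648314 / 584647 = 18.21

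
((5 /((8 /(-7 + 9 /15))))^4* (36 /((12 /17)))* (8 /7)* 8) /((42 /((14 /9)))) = 278528 /63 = 4421.08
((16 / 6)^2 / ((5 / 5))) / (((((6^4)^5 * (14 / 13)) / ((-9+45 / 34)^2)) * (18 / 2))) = 10933 / 924551065530925056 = 0.00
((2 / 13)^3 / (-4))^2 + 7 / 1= 33787667 / 4826809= 7.00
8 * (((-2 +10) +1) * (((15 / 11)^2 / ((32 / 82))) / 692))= 83025 / 167464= 0.50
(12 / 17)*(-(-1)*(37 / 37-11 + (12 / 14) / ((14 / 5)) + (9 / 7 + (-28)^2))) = 456048 / 833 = 547.48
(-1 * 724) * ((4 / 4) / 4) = -181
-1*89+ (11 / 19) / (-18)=-30449 / 342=-89.03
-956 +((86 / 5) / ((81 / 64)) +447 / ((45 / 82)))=-10358 / 81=-127.88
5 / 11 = 0.45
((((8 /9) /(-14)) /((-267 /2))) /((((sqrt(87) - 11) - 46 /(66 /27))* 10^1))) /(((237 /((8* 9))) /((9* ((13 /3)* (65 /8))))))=-2439008 /14330563107 - 81796* sqrt(87) /14330563107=-0.00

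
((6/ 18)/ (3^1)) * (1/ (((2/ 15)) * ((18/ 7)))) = 35/ 108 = 0.32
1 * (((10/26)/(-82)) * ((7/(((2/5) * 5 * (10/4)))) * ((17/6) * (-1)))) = 119/6396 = 0.02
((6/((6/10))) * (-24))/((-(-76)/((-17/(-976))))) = -255/4636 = -0.06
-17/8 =-2.12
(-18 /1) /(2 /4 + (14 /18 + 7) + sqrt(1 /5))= -241380 /110681 + 5832 * sqrt(5) /110681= -2.06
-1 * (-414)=414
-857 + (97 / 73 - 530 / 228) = -858.00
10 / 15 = 2 / 3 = 0.67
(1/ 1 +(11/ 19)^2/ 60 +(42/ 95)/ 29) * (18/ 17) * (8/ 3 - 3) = -128245/ 355946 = -0.36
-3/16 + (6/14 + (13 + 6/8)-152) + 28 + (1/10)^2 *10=-61549/560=-109.91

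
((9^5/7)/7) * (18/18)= 59049/49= 1205.08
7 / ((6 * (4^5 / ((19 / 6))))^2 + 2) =2527 / 1358955218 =0.00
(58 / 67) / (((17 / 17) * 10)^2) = 0.01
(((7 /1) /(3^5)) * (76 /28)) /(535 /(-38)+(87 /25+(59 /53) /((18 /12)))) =-956650 /120598551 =-0.01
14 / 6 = 7 / 3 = 2.33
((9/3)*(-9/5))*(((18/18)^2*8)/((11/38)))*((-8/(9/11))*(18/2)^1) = 65664/5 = 13132.80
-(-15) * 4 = 60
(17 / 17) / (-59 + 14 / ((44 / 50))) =-11 / 474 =-0.02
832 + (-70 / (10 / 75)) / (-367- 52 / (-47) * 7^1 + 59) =560279 / 672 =833.75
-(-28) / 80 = 7 / 20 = 0.35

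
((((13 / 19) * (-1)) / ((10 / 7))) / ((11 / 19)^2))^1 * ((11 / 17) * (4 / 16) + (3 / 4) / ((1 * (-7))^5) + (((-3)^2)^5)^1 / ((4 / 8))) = -168753.49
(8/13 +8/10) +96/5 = 268/13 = 20.62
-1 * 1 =-1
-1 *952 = -952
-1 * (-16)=16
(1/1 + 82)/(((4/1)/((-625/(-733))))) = 51875/2932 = 17.69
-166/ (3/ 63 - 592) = 3486/ 12431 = 0.28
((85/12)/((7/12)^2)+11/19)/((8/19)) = 19919/392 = 50.81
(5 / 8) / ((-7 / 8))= -5 / 7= -0.71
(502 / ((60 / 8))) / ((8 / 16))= 2008 / 15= 133.87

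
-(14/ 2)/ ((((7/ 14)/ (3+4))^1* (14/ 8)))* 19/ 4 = -266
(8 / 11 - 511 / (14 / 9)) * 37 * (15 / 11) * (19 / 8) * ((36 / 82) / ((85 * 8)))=-136871991 / 5397568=-25.36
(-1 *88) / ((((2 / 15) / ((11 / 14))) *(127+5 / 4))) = -4840 / 1197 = -4.04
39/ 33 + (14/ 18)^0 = 24/ 11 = 2.18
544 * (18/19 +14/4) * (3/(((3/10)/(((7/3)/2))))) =1608880/57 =28225.96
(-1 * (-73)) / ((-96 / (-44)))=803 / 24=33.46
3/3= 1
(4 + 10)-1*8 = 6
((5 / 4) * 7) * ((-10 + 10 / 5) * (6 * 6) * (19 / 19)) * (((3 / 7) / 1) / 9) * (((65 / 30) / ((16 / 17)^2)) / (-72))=18785 / 4608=4.08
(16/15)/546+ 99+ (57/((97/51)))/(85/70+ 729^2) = 15399270083419/155545024635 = 99.00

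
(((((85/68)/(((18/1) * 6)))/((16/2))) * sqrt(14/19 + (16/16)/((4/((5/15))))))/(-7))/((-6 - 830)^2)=-5 * sqrt(10659)/1927476891648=-0.00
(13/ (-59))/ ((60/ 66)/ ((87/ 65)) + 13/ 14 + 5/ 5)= -174174/ 2061401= -0.08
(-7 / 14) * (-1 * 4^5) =512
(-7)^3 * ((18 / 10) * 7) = -21609 / 5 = -4321.80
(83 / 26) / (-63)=-83 / 1638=-0.05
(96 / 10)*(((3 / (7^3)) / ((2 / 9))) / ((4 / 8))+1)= 10.36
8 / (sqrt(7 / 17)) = 8*sqrt(119) / 7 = 12.47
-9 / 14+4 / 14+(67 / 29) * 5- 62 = -20627 / 406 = -50.81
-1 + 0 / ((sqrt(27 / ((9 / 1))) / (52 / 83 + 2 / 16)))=-1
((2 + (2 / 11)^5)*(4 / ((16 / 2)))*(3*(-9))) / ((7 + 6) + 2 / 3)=-1.98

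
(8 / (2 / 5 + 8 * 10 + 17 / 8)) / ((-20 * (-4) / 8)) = 32 / 3301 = 0.01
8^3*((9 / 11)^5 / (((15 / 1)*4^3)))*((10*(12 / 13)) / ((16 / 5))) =1180980 / 2093663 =0.56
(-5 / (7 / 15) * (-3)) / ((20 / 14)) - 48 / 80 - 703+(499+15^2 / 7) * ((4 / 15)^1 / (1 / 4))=-4811 / 42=-114.55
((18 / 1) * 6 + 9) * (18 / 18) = 117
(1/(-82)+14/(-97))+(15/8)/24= -19955/254528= -0.08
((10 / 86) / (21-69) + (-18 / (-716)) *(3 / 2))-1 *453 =-167350531 / 369456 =-452.96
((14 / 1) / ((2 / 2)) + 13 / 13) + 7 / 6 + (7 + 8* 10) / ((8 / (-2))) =-67 / 12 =-5.58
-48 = -48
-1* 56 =-56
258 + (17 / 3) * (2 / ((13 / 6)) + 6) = 3864 / 13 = 297.23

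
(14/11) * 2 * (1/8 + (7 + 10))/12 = 959/264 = 3.63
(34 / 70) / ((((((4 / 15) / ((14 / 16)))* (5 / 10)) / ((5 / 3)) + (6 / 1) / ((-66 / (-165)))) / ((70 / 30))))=0.08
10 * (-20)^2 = 4000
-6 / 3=-2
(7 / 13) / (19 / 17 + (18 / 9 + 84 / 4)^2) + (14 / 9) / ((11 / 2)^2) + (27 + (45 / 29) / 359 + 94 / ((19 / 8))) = 560562742664741 / 8412347567052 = 66.64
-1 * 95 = -95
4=4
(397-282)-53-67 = -5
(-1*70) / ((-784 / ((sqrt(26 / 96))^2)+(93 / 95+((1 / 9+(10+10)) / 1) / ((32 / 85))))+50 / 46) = 572644800 / 23227153619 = 0.02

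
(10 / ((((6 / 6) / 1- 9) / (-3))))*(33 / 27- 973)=-21865 / 6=-3644.17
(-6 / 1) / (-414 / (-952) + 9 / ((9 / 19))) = -2856 / 9251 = -0.31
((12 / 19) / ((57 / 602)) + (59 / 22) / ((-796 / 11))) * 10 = 19061185 / 287356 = 66.33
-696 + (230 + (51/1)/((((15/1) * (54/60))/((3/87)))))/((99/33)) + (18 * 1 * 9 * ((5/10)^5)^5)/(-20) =-162706783008703/262731202560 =-619.29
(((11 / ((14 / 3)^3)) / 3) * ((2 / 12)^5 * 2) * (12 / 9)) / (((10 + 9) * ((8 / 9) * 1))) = 11 / 15015168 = 0.00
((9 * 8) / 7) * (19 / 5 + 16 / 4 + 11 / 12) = 3138 / 35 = 89.66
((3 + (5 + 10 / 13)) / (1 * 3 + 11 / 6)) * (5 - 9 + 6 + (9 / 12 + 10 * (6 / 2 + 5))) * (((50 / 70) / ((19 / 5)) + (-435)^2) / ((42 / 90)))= 1124585160750 / 18473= 60877234.92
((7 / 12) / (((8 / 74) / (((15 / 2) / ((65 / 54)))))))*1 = 33.62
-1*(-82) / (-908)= -41 / 454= -0.09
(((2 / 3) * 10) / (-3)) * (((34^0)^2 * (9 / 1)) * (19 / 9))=-380 / 9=-42.22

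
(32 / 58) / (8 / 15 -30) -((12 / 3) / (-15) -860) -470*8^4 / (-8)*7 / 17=9608434336 / 96135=99947.31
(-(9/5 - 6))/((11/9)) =189/55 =3.44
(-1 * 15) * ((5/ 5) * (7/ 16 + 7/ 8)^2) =-6615/ 256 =-25.84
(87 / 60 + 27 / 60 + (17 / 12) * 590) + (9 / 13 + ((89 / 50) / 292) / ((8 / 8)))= 477403031 / 569400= 838.43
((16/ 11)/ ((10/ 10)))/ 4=4/ 11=0.36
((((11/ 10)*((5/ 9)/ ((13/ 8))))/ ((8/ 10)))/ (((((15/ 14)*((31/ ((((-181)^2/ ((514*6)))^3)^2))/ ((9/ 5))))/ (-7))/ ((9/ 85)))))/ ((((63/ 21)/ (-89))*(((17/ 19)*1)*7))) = 160981967582864803543206894906127/ 1252561671675616876979558400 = 128522.19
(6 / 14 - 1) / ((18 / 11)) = -22 / 63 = -0.35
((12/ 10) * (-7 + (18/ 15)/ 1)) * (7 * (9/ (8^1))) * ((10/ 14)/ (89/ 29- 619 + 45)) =7569/ 110380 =0.07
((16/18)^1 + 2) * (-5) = -130/9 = -14.44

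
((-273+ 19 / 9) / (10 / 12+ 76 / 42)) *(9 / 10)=-17066 / 185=-92.25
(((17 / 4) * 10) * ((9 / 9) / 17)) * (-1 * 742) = -1855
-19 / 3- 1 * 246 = -757 / 3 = -252.33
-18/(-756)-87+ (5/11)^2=-440963/5082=-86.77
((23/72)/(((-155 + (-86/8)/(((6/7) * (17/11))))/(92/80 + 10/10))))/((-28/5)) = 16813/22361136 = 0.00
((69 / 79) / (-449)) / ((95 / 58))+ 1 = 3365743 / 3369745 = 1.00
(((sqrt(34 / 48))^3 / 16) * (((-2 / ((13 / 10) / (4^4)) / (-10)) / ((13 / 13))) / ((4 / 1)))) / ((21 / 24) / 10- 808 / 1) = -340 * sqrt(102) / 7562061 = -0.00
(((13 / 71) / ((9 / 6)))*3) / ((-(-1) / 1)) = 26 / 71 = 0.37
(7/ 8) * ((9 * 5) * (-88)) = -3465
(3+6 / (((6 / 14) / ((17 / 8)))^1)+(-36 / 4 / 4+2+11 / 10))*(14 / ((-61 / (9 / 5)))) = -21168 / 1525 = -13.88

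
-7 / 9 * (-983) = 6881 / 9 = 764.56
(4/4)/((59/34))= 0.58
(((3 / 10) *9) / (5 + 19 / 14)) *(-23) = -9.77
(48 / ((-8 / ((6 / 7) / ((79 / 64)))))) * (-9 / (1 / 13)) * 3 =808704 / 553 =1462.39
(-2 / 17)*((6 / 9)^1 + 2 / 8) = -11 / 102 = -0.11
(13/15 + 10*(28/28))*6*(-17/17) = -326/5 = -65.20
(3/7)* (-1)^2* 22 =66/7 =9.43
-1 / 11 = -0.09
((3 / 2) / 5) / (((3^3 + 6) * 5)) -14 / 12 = -1.16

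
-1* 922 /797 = -1.16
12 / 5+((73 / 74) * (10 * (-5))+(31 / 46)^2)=-46.47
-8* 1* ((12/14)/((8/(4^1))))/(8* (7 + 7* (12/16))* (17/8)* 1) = -96/5831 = -0.02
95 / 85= 19 / 17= 1.12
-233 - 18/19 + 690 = 8665/19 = 456.05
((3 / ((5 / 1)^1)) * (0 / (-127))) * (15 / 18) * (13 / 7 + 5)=0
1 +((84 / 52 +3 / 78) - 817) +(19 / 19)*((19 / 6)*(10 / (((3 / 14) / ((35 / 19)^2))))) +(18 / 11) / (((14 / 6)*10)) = -535446913 / 1711710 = -312.81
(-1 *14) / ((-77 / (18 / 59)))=36 / 649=0.06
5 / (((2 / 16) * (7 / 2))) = 80 / 7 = 11.43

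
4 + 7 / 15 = 67 / 15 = 4.47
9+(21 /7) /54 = 9.06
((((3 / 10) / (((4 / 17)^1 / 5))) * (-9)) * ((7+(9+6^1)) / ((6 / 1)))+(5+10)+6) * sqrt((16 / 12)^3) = -505 * sqrt(3) / 3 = -291.56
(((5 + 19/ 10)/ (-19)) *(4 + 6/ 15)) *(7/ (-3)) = 3.73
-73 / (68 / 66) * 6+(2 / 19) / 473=-64949015 / 152779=-425.12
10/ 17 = 0.59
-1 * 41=-41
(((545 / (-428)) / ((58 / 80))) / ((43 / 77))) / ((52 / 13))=-209825 / 266858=-0.79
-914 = -914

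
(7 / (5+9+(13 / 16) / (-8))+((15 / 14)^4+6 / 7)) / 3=183061523 / 205026192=0.89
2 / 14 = 1 / 7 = 0.14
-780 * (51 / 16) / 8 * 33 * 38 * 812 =-1265809545 / 4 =-316452386.25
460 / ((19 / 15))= 6900 / 19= 363.16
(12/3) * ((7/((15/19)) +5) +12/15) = 176/3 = 58.67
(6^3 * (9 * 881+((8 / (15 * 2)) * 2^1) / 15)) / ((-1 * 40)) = -5352099 / 125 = -42816.79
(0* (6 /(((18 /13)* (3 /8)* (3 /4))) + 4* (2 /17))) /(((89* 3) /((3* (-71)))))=0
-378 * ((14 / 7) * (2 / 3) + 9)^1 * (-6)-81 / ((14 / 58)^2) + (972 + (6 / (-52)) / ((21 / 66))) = 14662092 / 637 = 23017.41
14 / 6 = 7 / 3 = 2.33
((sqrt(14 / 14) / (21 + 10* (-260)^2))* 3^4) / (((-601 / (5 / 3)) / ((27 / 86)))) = -3645 / 34940821406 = -0.00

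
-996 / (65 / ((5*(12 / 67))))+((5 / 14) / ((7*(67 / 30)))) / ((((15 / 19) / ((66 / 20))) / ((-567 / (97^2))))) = -1575049383 / 114733346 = -13.73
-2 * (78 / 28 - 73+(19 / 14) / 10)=9811 / 70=140.16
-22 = -22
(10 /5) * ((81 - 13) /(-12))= -34 /3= -11.33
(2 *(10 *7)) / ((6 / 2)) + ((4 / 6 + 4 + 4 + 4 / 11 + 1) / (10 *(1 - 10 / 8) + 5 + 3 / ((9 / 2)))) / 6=29591 / 627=47.19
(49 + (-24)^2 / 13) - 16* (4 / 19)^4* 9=157600141 / 1694173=93.02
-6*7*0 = 0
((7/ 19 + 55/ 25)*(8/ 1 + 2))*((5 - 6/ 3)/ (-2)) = -732/ 19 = -38.53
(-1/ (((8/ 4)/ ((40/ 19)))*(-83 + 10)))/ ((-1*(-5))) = 4/ 1387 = 0.00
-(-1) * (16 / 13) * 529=651.08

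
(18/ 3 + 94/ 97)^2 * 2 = 913952/ 9409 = 97.14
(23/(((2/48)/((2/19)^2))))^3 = 10764582912/47045881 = 228.81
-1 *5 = -5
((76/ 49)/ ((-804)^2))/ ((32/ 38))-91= -11529475415/ 126697536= -91.00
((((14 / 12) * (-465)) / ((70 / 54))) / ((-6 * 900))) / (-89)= -31 / 35600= -0.00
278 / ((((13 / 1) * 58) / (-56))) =-20.65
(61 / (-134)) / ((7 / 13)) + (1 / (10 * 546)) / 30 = -9278033 / 10974600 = -0.85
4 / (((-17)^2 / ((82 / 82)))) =4 / 289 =0.01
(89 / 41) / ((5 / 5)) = 89 / 41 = 2.17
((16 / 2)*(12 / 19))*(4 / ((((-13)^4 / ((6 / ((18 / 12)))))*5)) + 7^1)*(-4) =-383865984 / 2713295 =-141.48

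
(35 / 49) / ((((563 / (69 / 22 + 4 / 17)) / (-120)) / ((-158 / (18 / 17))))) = 9961900 / 130053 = 76.60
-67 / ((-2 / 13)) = 871 / 2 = 435.50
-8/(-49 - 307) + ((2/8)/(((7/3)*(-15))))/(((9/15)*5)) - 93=-3475589/37380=-92.98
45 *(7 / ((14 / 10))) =225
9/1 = 9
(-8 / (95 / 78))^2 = 43.14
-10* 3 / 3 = -10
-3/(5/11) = -33/5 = -6.60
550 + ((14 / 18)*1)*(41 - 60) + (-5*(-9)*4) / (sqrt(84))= 30*sqrt(21) / 7 + 4817 / 9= 554.86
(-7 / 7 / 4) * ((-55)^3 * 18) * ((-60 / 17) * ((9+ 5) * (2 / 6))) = -209632500 / 17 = -12331323.53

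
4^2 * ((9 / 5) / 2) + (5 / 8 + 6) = 841 / 40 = 21.02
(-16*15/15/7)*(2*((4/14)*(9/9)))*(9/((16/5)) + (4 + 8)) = -948/49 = -19.35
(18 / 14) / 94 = 9 / 658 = 0.01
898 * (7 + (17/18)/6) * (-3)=-347077/18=-19282.06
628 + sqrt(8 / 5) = 2* sqrt(10) / 5 + 628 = 629.26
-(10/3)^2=-100/9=-11.11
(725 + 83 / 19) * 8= 110864 / 19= 5834.95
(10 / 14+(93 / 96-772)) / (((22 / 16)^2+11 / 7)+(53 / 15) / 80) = -25882650 / 117809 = -219.70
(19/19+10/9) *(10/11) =190/99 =1.92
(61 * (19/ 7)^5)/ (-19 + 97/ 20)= -3020840780/ 4756381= -635.11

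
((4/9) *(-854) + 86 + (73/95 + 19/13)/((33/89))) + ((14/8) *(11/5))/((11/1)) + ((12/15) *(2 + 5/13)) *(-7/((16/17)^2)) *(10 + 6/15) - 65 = -4978375729/9781200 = -508.97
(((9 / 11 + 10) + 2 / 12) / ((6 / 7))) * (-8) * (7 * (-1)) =71050 / 99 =717.68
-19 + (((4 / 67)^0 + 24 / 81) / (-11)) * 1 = -5678 / 297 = -19.12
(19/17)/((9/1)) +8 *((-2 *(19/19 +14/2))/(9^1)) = -719/51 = -14.10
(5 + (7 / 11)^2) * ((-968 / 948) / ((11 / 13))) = -5668 / 869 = -6.52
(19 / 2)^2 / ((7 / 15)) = 5415 / 28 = 193.39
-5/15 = -1/3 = -0.33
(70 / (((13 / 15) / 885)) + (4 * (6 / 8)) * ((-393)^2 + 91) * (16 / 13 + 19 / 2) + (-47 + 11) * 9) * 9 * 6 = 272492424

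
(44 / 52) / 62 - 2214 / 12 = -74348 / 403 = -184.49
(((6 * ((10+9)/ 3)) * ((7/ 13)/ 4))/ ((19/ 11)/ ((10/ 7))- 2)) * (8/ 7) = -8360/ 1131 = -7.39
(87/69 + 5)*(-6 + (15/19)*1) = -14256/437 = -32.62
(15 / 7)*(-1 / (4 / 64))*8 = -1920 / 7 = -274.29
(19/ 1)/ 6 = 19/ 6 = 3.17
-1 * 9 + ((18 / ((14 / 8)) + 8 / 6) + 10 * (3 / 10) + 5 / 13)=1639 / 273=6.00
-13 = -13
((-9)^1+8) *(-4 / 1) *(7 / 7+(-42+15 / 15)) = -160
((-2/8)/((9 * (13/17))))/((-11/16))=68/1287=0.05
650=650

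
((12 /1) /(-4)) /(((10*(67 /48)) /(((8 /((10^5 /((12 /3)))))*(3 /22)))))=-108 /11515625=-0.00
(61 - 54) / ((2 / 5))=17.50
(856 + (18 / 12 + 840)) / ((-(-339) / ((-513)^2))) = 297819585 / 226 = 1317785.77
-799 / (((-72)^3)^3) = 799 / 51998697814228992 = 0.00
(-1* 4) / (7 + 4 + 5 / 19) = -38 / 107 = -0.36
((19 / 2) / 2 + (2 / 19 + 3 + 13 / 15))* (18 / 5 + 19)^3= 14346724871 / 142500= 100678.77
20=20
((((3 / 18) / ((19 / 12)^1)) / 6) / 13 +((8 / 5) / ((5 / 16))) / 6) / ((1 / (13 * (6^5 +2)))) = 123149074 / 1425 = 86420.40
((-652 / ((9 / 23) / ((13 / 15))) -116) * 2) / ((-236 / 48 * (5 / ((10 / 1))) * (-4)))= -842432 / 2655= -317.30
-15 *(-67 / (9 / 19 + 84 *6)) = 1273 / 639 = 1.99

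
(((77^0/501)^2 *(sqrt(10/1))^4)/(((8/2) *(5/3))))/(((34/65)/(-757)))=-246025/2844678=-0.09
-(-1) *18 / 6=3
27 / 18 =3 / 2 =1.50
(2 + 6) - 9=-1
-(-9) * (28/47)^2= 7056/2209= 3.19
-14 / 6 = -7 / 3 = -2.33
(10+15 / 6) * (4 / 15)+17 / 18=77 / 18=4.28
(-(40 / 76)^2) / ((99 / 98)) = -9800 / 35739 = -0.27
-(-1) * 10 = 10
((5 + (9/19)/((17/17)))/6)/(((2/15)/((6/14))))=390/133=2.93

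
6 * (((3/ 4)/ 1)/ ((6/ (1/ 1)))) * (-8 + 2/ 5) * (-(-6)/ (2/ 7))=-1197/ 10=-119.70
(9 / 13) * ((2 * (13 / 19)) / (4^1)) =9 / 38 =0.24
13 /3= 4.33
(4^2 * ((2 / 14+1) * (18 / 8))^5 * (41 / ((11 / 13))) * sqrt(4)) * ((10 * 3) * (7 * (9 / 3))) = 2900562462720 / 26411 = 109824030.24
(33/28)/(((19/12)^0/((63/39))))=99/52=1.90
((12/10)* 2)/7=12/35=0.34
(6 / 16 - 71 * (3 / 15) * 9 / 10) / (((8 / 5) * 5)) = -1.55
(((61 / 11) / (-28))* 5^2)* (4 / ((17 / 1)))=-1525 / 1309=-1.17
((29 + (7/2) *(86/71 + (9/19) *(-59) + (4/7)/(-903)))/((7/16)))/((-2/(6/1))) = 1258659016/2842343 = 442.82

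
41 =41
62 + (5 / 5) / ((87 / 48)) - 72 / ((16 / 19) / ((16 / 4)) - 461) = 15921242 / 253895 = 62.71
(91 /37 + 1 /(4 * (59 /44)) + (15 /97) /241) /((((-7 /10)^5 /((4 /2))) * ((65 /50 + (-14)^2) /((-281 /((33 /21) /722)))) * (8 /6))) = 3736486010721000000 /241747369901443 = 15456.16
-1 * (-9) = 9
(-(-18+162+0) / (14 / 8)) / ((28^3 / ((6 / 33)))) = -18 / 26411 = -0.00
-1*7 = -7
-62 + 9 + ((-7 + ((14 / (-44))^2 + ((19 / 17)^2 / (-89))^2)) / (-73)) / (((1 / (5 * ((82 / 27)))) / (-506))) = -11175256584214738 / 14343495722721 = -779.12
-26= -26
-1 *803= -803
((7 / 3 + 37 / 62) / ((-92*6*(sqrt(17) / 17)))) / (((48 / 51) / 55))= -509575*sqrt(17) / 1642752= -1.28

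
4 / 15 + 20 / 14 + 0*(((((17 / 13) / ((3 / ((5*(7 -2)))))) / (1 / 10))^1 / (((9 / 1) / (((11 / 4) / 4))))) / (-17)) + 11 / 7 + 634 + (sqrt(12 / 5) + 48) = 686.82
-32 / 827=-0.04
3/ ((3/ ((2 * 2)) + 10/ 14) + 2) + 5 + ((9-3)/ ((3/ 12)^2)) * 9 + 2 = 84571/ 97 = 871.87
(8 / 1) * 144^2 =165888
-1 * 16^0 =-1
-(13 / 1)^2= -169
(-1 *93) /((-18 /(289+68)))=3689 /2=1844.50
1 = 1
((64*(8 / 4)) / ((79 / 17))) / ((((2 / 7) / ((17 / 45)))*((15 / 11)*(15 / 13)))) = 18514496 / 799875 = 23.15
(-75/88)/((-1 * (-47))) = -75/4136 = -0.02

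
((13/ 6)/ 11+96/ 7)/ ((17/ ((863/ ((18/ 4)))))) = 5546501/ 35343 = 156.93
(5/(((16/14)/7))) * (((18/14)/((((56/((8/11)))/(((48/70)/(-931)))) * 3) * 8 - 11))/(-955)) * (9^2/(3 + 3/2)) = 7/23665664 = 0.00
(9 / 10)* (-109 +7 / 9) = -487 / 5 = -97.40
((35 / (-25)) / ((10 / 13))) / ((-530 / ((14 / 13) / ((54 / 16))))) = 0.00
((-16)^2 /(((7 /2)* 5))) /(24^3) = 1 /945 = 0.00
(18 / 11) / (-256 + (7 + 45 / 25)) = -15 / 2266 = -0.01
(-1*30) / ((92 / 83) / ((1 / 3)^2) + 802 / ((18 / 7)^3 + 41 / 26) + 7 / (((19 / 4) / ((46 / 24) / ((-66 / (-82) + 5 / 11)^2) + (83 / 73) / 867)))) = -160066695947481532800 / 293048361812935810813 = -0.55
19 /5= 3.80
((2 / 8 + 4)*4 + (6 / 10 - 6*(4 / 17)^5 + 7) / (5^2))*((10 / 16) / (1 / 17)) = 3071119971 / 16704200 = 183.85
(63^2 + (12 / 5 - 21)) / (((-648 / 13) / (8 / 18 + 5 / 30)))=-117689 / 2430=-48.43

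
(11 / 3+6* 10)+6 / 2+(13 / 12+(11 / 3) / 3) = 2483 / 36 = 68.97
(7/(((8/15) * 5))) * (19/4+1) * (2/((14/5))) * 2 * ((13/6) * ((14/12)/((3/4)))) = 10465/144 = 72.67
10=10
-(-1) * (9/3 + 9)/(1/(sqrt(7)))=12 * sqrt(7)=31.75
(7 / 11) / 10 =7 / 110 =0.06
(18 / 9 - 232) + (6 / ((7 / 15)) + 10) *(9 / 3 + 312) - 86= 6884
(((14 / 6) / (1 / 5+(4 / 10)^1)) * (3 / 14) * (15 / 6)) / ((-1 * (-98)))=25 / 1176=0.02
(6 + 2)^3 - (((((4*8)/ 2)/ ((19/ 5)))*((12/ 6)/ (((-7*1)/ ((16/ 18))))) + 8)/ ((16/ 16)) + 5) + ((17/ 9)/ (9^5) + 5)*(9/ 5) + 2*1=20068461011/ 39267585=511.07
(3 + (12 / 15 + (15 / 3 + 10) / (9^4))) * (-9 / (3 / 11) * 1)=-457358 / 3645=-125.48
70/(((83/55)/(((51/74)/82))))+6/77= 9070407/19390294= 0.47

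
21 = 21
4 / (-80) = -1 / 20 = -0.05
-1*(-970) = 970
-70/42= -5/3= -1.67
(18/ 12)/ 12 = 1/ 8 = 0.12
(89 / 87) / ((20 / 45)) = 267 / 116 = 2.30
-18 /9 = -2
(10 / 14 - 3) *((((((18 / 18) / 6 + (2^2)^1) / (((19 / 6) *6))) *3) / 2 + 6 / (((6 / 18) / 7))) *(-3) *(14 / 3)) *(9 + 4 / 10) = 3609976 / 95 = 37999.75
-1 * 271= -271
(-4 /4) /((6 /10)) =-5 /3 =-1.67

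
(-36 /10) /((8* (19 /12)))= -27 /95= -0.28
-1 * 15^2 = -225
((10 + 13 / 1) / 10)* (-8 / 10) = -46 / 25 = -1.84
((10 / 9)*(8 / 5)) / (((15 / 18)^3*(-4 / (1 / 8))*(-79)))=12 / 9875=0.00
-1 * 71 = -71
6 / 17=0.35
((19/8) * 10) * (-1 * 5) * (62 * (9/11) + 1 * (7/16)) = -4277375/704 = -6075.82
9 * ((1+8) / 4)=81 / 4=20.25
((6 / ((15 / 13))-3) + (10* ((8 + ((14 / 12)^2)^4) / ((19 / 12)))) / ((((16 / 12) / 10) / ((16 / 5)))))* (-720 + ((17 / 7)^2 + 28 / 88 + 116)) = -44248266726137 / 42661080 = -1037204.56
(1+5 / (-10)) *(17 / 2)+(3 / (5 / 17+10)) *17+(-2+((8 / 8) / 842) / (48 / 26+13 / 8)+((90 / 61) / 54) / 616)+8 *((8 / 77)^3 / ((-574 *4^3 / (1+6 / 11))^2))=182350076318803328161493 / 25309975364517484918200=7.20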